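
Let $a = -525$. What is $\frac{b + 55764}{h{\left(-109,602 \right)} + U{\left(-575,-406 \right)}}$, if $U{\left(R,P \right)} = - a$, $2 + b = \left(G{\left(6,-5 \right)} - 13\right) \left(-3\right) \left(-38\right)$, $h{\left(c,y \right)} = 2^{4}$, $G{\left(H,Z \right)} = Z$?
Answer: $\frac{53710}{541} \approx 99.279$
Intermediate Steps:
$h{\left(c,y \right)} = 16$
$b = -2054$ ($b = -2 + \left(-5 - 13\right) \left(-3\right) \left(-38\right) = -2 + \left(-18\right) \left(-3\right) \left(-38\right) = -2 + 54 \left(-38\right) = -2 - 2052 = -2054$)
$U{\left(R,P \right)} = 525$ ($U{\left(R,P \right)} = \left(-1\right) \left(-525\right) = 525$)
$\frac{b + 55764}{h{\left(-109,602 \right)} + U{\left(-575,-406 \right)}} = \frac{-2054 + 55764}{16 + 525} = \frac{53710}{541}$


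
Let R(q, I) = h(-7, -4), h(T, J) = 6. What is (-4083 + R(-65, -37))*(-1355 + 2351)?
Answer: -4060692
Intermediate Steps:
R(q, I) = 6
(-4083 + R(-65, -37))*(-1355 + 2351) = (-4083 + 6)*(-1355 + 2351) = -4077*996 = -4060692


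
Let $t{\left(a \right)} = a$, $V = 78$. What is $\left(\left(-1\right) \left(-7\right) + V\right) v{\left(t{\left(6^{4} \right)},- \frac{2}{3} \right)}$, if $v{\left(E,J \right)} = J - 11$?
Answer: $- \frac{2975}{3} \approx -991.67$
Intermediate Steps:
$v{\left(E,J \right)} = -11 + J$
$\left(\left(-1\right) \left(-7\right) + V\right) v{\left(t{\left(6^{4} \right)},- \frac{2}{3} \right)} = \left(\left(-1\right) \left(-7\right) + 78\right) \left(-11 - \frac{2}{3}\right) = \left(7 + 78\right) \left(-11 - \frac{2}{3}\right) = 85 \left(-11 - \frac{2}{3}\right) = 85 \left(- \frac{35}{3}\right) = - \frac{2975}{3}$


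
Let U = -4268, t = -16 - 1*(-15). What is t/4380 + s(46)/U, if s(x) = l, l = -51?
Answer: 27389/2336730 ≈ 0.011721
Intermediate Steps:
t = -1 (t = -16 + 15 = -1)
s(x) = -51
t/4380 + s(46)/U = -1/4380 - 51/(-4268) = -1*1/4380 - 51*(-1/4268) = -1/4380 + 51/4268 = 27389/2336730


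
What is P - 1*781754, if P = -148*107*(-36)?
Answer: -211658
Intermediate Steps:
P = 570096 (P = -15836*(-36) = 570096)
P - 1*781754 = 570096 - 1*781754 = 570096 - 781754 = -211658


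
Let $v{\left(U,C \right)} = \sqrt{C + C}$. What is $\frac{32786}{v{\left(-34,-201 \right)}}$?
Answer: $- \frac{16393 i \sqrt{402}}{201} \approx - 1635.2 i$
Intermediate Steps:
$v{\left(U,C \right)} = \sqrt{2} \sqrt{C}$ ($v{\left(U,C \right)} = \sqrt{2 C} = \sqrt{2} \sqrt{C}$)
$\frac{32786}{v{\left(-34,-201 \right)}} = \frac{32786}{\sqrt{2} \sqrt{-201}} = \frac{32786}{\sqrt{2} i \sqrt{201}} = \frac{32786}{i \sqrt{402}} = 32786 \left(- \frac{i \sqrt{402}}{402}\right) = - \frac{16393 i \sqrt{402}}{201}$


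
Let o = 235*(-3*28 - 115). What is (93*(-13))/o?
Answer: 1209/46765 ≈ 0.025853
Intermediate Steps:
o = -46765 (o = 235*(-84 - 115) = 235*(-199) = -46765)
(93*(-13))/o = (93*(-13))/(-46765) = -1209*(-1/46765) = 1209/46765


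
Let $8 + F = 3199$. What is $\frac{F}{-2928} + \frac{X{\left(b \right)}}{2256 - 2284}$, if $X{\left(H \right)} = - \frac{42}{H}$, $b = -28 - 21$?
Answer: $- \frac{160751}{143472} \approx -1.1204$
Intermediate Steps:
$b = -49$ ($b = -28 - 21 = -49$)
$F = 3191$ ($F = -8 + 3199 = 3191$)
$\frac{F}{-2928} + \frac{X{\left(b \right)}}{2256 - 2284} = \frac{3191}{-2928} + \frac{\left(-42\right) \frac{1}{-49}}{2256 - 2284} = 3191 \left(- \frac{1}{2928}\right) + \frac{\left(-42\right) \left(- \frac{1}{49}\right)}{-28} = - \frac{3191}{2928} + \frac{6}{7} \left(- \frac{1}{28}\right) = - \frac{3191}{2928} - \frac{3}{98} = - \frac{160751}{143472}$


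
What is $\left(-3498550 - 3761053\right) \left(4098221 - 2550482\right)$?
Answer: $-11235970687617$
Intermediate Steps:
$\left(-3498550 - 3761053\right) \left(4098221 - 2550482\right) = \left(-7259603\right) 1547739 = -11235970687617$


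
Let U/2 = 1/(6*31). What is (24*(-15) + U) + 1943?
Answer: 147220/93 ≈ 1583.0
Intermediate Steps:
U = 1/93 (U = 2*(1/(6*31)) = 2*((1/6)*(1/31)) = 2*(1/186) = 1/93 ≈ 0.010753)
(24*(-15) + U) + 1943 = (24*(-15) + 1/93) + 1943 = (-360 + 1/93) + 1943 = -33479/93 + 1943 = 147220/93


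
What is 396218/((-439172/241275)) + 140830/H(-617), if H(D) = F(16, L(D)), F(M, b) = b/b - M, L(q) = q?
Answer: -149581106201/658758 ≈ -2.2707e+5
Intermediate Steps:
F(M, b) = 1 - M
H(D) = -15 (H(D) = 1 - 1*16 = 1 - 16 = -15)
396218/((-439172/241275)) + 140830/H(-617) = 396218/((-439172/241275)) + 140830/(-15) = 396218/((-439172*1/241275)) + 140830*(-1/15) = 396218/(-439172/241275) - 28166/3 = 396218*(-241275/439172) - 28166/3 = -47798748975/219586 - 28166/3 = -149581106201/658758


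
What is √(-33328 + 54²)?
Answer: 2*I*√7603 ≈ 174.39*I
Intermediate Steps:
√(-33328 + 54²) = √(-33328 + 2916) = √(-30412) = 2*I*√7603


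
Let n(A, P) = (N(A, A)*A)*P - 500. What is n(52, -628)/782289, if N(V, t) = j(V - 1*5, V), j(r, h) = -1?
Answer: 32156/782289 ≈ 0.041105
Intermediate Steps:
N(V, t) = -1
n(A, P) = -500 - A*P (n(A, P) = (-A)*P - 500 = -A*P - 500 = -500 - A*P)
n(52, -628)/782289 = (-500 - 1*52*(-628))/782289 = (-500 + 32656)*(1/782289) = 32156*(1/782289) = 32156/782289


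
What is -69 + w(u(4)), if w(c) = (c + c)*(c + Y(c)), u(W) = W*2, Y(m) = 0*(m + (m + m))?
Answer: 59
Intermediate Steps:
Y(m) = 0 (Y(m) = 0*(m + 2*m) = 0*(3*m) = 0)
u(W) = 2*W
w(c) = 2*c² (w(c) = (c + c)*(c + 0) = (2*c)*c = 2*c²)
-69 + w(u(4)) = -69 + 2*(2*4)² = -69 + 2*8² = -69 + 2*64 = -69 + 128 = 59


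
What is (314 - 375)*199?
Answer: -12139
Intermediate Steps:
(314 - 375)*199 = -61*199 = -12139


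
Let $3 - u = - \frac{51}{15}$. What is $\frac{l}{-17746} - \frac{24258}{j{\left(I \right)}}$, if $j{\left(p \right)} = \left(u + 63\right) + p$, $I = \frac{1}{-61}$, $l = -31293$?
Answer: $- \frac{1145920441}{3294218} \approx -347.86$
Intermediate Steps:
$I = - \frac{1}{61} \approx -0.016393$
$u = \frac{32}{5}$ ($u = 3 - - \frac{51}{15} = 3 - \left(-51\right) \frac{1}{15} = 3 - - \frac{17}{5} = 3 + \frac{17}{5} = \frac{32}{5} \approx 6.4$)
$j{\left(p \right)} = \frac{347}{5} + p$ ($j{\left(p \right)} = \left(\frac{32}{5} + 63\right) + p = \frac{347}{5} + p$)
$\frac{l}{-17746} - \frac{24258}{j{\left(I \right)}} = - \frac{31293}{-17746} - \frac{24258}{\frac{347}{5} - \frac{1}{61}} = \left(-31293\right) \left(- \frac{1}{17746}\right) - \frac{24258}{\frac{21162}{305}} = \frac{1647}{934} - \frac{1233115}{3527} = - \frac{1145920441}{3294218}$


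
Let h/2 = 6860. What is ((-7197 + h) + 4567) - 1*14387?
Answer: -3297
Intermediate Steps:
h = 13720 (h = 2*6860 = 13720)
((-7197 + h) + 4567) - 1*14387 = ((-7197 + 13720) + 4567) - 1*14387 = (6523 + 4567) - 14387 = 11090 - 14387 = -3297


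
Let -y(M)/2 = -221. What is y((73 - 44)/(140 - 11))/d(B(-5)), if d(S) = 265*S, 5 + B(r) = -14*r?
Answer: 34/1325 ≈ 0.025660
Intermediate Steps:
y(M) = 442 (y(M) = -2*(-221) = 442)
B(r) = -5 - 14*r
y((73 - 44)/(140 - 11))/d(B(-5)) = 442/((265*(-5 - 14*(-5)))) = 442/((265*(-5 + 70))) = 442/((265*65)) = 442/17225 = 442*(1/17225) = 34/1325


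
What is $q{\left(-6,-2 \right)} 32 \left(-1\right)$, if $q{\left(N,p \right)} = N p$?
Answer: $-384$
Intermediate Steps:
$q{\left(-6,-2 \right)} 32 \left(-1\right) = \left(-6\right) \left(-2\right) 32 \left(-1\right) = 12 \cdot 32 \left(-1\right) = 384 \left(-1\right) = -384$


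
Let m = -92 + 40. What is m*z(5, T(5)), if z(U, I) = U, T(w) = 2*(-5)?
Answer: -260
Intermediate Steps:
T(w) = -10
m = -52
m*z(5, T(5)) = -52*5 = -260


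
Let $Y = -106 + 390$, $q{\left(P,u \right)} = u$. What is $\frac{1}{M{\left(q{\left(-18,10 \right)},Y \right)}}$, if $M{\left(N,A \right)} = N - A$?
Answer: $- \frac{1}{274} \approx -0.0036496$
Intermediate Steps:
$Y = 284$
$\frac{1}{M{\left(q{\left(-18,10 \right)},Y \right)}} = \frac{1}{10 - 284} = \frac{1}{-274} = - \frac{1}{274}$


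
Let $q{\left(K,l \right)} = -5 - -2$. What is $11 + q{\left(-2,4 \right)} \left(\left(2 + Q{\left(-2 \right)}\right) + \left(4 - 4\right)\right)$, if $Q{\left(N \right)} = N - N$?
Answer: $5$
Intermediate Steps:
$Q{\left(N \right)} = 0$
$q{\left(K,l \right)} = -3$ ($q{\left(K,l \right)} = -5 + 2 = -3$)
$11 + q{\left(-2,4 \right)} \left(\left(2 + Q{\left(-2 \right)}\right) + \left(4 - 4\right)\right) = 11 - 3 \left(\left(2 + 0\right) + \left(4 - 4\right)\right) = 11 - 3 \left(2 + 0\right) = 11 - 6 = 5$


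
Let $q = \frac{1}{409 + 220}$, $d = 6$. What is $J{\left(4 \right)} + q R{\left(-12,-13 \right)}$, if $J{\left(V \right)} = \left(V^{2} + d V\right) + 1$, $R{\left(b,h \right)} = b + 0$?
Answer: $\frac{25777}{629} \approx 40.981$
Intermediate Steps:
$R{\left(b,h \right)} = b$
$q = \frac{1}{629} \approx 0.0015898$
$J{\left(V \right)} = 1 + V^{2} + 6 V$ ($J{\left(V \right)} = \left(V^{2} + 6 V\right) + 1 = 1 + V^{2} + 6 V$)
$J{\left(4 \right)} + q R{\left(-12,-13 \right)} = \left(1 + 4^{2} + 6 \cdot 4\right) + \frac{1}{629} \left(-12\right) = \left(1 + 16 + 24\right) - \frac{12}{629} = 41 - \frac{12}{629} = \frac{25777}{629}$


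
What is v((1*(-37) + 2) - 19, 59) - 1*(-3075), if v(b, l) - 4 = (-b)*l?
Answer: 6265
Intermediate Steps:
v(b, l) = 4 - b*l (v(b, l) = 4 + (-b)*l = 4 - b*l)
v((1*(-37) + 2) - 19, 59) - 1*(-3075) = (4 - 1*((1*(-37) + 2) - 19)*59) - 1*(-3075) = (4 - 1*((-37 + 2) - 19)*59) + 3075 = (4 - 1*(-35 - 19)*59) + 3075 = (4 - 1*(-54)*59) + 3075 = (4 + 3186) + 3075 = 3190 + 3075 = 6265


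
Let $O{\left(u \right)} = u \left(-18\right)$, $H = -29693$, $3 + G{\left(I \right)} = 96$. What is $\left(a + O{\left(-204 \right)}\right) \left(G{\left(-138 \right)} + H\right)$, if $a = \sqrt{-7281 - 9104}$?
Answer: $-108691200 - 29600 i \sqrt{16385} \approx -1.0869 \cdot 10^{8} - 3.7889 \cdot 10^{6} i$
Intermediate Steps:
$G{\left(I \right)} = 93$ ($G{\left(I \right)} = -3 + 96 = 93$)
$O{\left(u \right)} = - 18 u$
$a = i \sqrt{16385}$ ($a = \sqrt{-16385} = i \sqrt{16385} \approx 128.0 i$)
$\left(a + O{\left(-204 \right)}\right) \left(G{\left(-138 \right)} + H\right) = \left(i \sqrt{16385} - -3672\right) \left(93 - 29693\right) = \left(i \sqrt{16385} + 3672\right) \left(-29600\right) = \left(3672 + i \sqrt{16385}\right) \left(-29600\right) = -108691200 - 29600 i \sqrt{16385}$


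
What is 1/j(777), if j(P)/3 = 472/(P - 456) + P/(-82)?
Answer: -8774/210713 ≈ -0.041640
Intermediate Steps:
j(P) = 1416/(-456 + P) - 3*P/82 (j(P) = 3*(472/(P - 456) + P/(-82)) = 3*(472/(-456 + P) + P*(-1/82)) = 3*(472/(-456 + P) - P/82) = 1416/(-456 + P) - 3*P/82)
1/j(777) = 1/(3*(38704 - 1*777**2 + 456*777)/(82*(-456 + 777))) = 1/((3/82)*(38704 - 1*603729 + 354312)/321) = 1/((3/82)*(1/321)*(38704 - 603729 + 354312)) = 1/((3/82)*(1/321)*(-210713)) = 1/(-210713/8774) = -8774/210713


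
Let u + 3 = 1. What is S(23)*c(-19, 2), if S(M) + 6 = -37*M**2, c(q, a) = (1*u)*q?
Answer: -744002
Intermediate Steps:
u = -2 (u = -3 + 1 = -2)
c(q, a) = -2*q (c(q, a) = (1*(-2))*q = -2*q)
S(M) = -6 - 37*M**2
S(23)*c(-19, 2) = (-6 - 37*23**2)*(-2*(-19)) = (-6 - 37*529)*38 = (-6 - 19573)*38 = -19579*38 = -744002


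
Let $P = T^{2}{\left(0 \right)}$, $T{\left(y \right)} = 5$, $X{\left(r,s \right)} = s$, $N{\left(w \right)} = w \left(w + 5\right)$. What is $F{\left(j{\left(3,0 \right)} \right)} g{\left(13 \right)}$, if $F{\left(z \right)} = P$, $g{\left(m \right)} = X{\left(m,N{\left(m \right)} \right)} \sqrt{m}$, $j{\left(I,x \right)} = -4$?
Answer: $5850 \sqrt{13} \approx 21092.0$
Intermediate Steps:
$N{\left(w \right)} = w \left(5 + w\right)$
$P = 25$ ($P = 5^{2} = 25$)
$g{\left(m \right)} = m^{\frac{3}{2}} \left(5 + m\right)$ ($g{\left(m \right)} = m \left(5 + m\right) \sqrt{m} = m^{\frac{3}{2}} \left(5 + m\right)$)
$F{\left(z \right)} = 25$
$F{\left(j{\left(3,0 \right)} \right)} g{\left(13 \right)} = 25 \cdot 13^{\frac{3}{2}} \left(5 + 13\right) = 25 \cdot 13 \sqrt{13} \cdot 18 = 25 \cdot 234 \sqrt{13} = 5850 \sqrt{13}$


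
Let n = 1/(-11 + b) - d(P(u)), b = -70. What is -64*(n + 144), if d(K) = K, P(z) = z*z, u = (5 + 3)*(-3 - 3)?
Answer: 11197504/81 ≈ 1.3824e+5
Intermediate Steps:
u = -48 (u = 8*(-6) = -48)
P(z) = z²
n = -186625/81 (n = 1/(-11 - 70) - 1*(-48)² = 1/(-81) - 1*2304 = -1/81 - 2304 = -186625/81 ≈ -2304.0)
-64*(n + 144) = -64*(-186625/81 + 144) = -64*(-174961/81) = 11197504/81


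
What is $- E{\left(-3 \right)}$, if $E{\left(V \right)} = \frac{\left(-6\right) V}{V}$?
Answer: $6$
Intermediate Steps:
$E{\left(V \right)} = -6$
$- E{\left(-3 \right)} = \left(-1\right) \left(-6\right) = 6$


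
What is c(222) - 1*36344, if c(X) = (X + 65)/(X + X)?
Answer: -16136449/444 ≈ -36343.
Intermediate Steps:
c(X) = (65 + X)/(2*X) (c(X) = (65 + X)/((2*X)) = (65 + X)*(1/(2*X)) = (65 + X)/(2*X))
c(222) - 1*36344 = (1/2)*(65 + 222)/222 - 1*36344 = (1/2)*(1/222)*287 - 36344 = 287/444 - 36344 = -16136449/444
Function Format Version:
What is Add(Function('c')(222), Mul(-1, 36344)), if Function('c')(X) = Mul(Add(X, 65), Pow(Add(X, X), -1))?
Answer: Rational(-16136449, 444) ≈ -36343.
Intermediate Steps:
Function('c')(X) = Mul(Rational(1, 2), Pow(X, -1), Add(65, X)) (Function('c')(X) = Mul(Add(65, X), Pow(Mul(2, X), -1)) = Mul(Add(65, X), Mul(Rational(1, 2), Pow(X, -1))) = Mul(Rational(1, 2), Pow(X, -1), Add(65, X)))
Add(Function('c')(222), Mul(-1, 36344)) = Add(Mul(Rational(1, 2), Pow(222, -1), Add(65, 222)), Mul(-1, 36344)) = Add(Mul(Rational(1, 2), Rational(1, 222), 287), -36344) = Add(Rational(287, 444), -36344) = Rational(-16136449, 444)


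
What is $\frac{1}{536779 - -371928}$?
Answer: $\frac{1}{908707} \approx 1.1005 \cdot 10^{-6}$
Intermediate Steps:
$\frac{1}{536779 - -371928} = \frac{1}{536779 + \left(-89476 + 461404\right)} = \frac{1}{536779 + 371928} = \frac{1}{908707}$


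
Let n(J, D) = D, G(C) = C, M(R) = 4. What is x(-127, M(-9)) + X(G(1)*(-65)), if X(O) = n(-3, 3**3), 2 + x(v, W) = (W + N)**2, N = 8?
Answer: 169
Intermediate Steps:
x(v, W) = -2 + (8 + W)**2 (x(v, W) = -2 + (W + 8)**2 = -2 + (8 + W)**2)
X(O) = 27 (X(O) = 3**3 = 27)
x(-127, M(-9)) + X(G(1)*(-65)) = (-2 + (8 + 4)**2) + 27 = (-2 + 12**2) + 27 = (-2 + 144) + 27 = 142 + 27 = 169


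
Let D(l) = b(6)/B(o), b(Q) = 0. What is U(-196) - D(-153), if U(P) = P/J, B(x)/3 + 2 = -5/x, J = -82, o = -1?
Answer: 98/41 ≈ 2.3902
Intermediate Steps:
B(x) = -6 - 15/x (B(x) = -6 + 3*(-5/x) = -6 - 15/x)
U(P) = -P/82 (U(P) = P/(-82) = P*(-1/82) = -P/82)
D(l) = 0 (D(l) = 0/(-6 - 15/(-1)) = 0/(-6 - 15*(-1)) = 0/(-6 + 15) = 0/9 = 0*(⅑) = 0)
U(-196) - D(-153) = -1/82*(-196) - 1*0 = 98/41 + 0 = 98/41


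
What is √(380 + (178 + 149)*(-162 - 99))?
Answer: I*√84967 ≈ 291.49*I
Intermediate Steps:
√(380 + (178 + 149)*(-162 - 99)) = √(380 + 327*(-261)) = √(380 - 85347) = √(-84967) = I*√84967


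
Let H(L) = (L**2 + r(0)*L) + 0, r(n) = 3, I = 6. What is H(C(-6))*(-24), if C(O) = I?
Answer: -1296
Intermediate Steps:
C(O) = 6
H(L) = L**2 + 3*L (H(L) = (L**2 + 3*L) + 0 = L**2 + 3*L)
H(C(-6))*(-24) = (6*(3 + 6))*(-24) = (6*9)*(-24) = 54*(-24) = -1296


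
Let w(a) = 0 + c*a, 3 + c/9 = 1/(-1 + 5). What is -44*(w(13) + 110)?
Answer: 9317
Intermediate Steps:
c = -99/4 (c = -27 + 9/(-1 + 5) = -27 + 9/4 = -99/4 ≈ -24.750)
w(a) = -99*a/4 (w(a) = 0 - 99*a/4 = -99*a/4)
-44*(w(13) + 110) = -44*(-99/4*13 + 110) = -44*(-1287/4 + 110) = -44*(-847/4) = 9317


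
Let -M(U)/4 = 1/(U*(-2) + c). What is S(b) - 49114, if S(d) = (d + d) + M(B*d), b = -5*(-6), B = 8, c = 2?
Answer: -11723904/239 ≈ -49054.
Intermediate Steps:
M(U) = -4/(2 - 2*U) (M(U) = -4/(U*(-2) + 2) = -4/(-2*U + 2) = -4/(2 - 2*U))
b = 30
S(d) = 2*d + 2/(-1 + 8*d) (S(d) = (d + d) + 2/(-1 + 8*d) = 2*d + 2/(-1 + 8*d))
S(b) - 49114 = 2*(1 + 30*(-1 + 8*30))/(-1 + 8*30) - 49114 = 2*(1 + 30*(-1 + 240))/(-1 + 240) - 49114 = 2*(1 + 30*239)/239 - 49114 = 2*(1/239)*(1 + 7170) - 49114 = 2*(1/239)*7171 - 49114 = 14342/239 - 49114 = -11723904/239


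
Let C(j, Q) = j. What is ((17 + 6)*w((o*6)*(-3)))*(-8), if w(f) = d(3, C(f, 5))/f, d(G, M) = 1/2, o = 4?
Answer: 23/18 ≈ 1.2778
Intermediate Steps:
d(G, M) = ½
w(f) = 1/(2*f)
((17 + 6)*w((o*6)*(-3)))*(-8) = ((17 + 6)*(1/(2*(((4*6)*(-3))))))*(-8) = (23*(1/(2*((24*(-3))))))*(-8) = (23*((½)/(-72)))*(-8) = (23*((½)*(-1/72)))*(-8) = (23*(-1/144))*(-8) = -23/144*(-8) = 23/18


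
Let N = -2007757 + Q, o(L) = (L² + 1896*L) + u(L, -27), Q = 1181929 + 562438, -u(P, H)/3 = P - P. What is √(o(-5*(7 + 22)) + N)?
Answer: I*√517285 ≈ 719.23*I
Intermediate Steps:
u(P, H) = 0 (u(P, H) = -3*(P - P) = -3*0 = 0)
Q = 1744367
o(L) = L² + 1896*L (o(L) = (L² + 1896*L) + 0 = L² + 1896*L)
N = -263390 (N = -2007757 + 1744367 = -263390)
√(o(-5*(7 + 22)) + N) = √((-5*(7 + 22))*(1896 - 5*(7 + 22)) - 263390) = √((-5*29)*(1896 - 5*29) - 263390) = √(-145*(1896 - 145) - 263390) = √(-145*1751 - 263390) = √(-253895 - 263390) = √(-517285) = I*√517285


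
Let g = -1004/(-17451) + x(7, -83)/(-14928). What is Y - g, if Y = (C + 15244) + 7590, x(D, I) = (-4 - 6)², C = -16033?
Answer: 147642104693/21709044 ≈ 6800.9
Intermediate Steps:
x(D, I) = 100 (x(D, I) = (-10)² = 100)
Y = 6801 (Y = (-16033 + 15244) + 7590 = -789 + 7590 = 6801)
g = 1103551/21709044 (g = -1004/(-17451) + 100/(-14928) = -1004*(-1/17451) + 100*(-1/14928) = 1004/17451 - 25/3732 = 1103551/21709044 ≈ 0.050834)
Y - g = 6801 - 1*1103551/21709044 = 6801 - 1103551/21709044 = 147642104693/21709044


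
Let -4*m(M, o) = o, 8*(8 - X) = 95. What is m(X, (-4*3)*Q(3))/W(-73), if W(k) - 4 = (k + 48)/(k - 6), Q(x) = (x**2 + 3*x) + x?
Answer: 4977/341 ≈ 14.595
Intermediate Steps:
Q(x) = x**2 + 4*x
X = -31/8 (X = 8 - 1/8*95 = 8 - 95/8 = -31/8 ≈ -3.8750)
W(k) = 4 + (48 + k)/(-6 + k) (W(k) = 4 + (k + 48)/(k - 6) = 4 + (48 + k)/(-6 + k))
m(M, o) = -o/4
m(X, (-4*3)*Q(3))/W(-73) = (-(-4*3)*3*(4 + 3)/4)/(((24 + 5*(-73))/(-6 - 73))) = (-(-3)*3*7)/(((24 - 365)/(-79))) = (-(-3)*21)/((-1/79*(-341))) = (-1/4*(-252))/(341/79) = 63*(79/341) = 4977/341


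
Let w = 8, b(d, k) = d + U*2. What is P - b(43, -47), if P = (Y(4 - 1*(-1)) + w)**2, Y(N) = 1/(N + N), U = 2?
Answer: 1861/100 ≈ 18.610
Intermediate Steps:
b(d, k) = 4 + d (b(d, k) = d + 2*2 = d + 4 = 4 + d)
Y(N) = 1/(2*N)
P = 6561/100 (P = (1/(2*(4 - 1*(-1))) + 8)**2 = (1/(2*(4 + 1)) + 8)**2 = ((1/2)/5 + 8)**2 = ((1/2)*(1/5) + 8)**2 = (1/10 + 8)**2 = (81/10)**2 = 6561/100 ≈ 65.610)
P - b(43, -47) = 6561/100 - (4 + 43) = 6561/100 - 1*47 = 6561/100 - 47 = 1861/100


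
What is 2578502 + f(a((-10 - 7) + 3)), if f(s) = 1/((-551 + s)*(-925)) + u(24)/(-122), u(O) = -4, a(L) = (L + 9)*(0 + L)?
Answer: 69981641033261/27140425 ≈ 2.5785e+6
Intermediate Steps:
a(L) = L*(9 + L) (a(L) = (9 + L)*L = L*(9 + L))
f(s) = 2/61 - 1/(925*(-551 + s)) (f(s) = 1/((-551 + s)*(-925)) - 4/(-122) = -1/925/(-551 + s) - 4*(-1/122) = -1/(925*(-551 + s)) + 2/61 = 2/61 - 1/(925*(-551 + s)))
2578502 + f(a((-10 - 7) + 3)) = 2578502 + (-1019411 + 1850*(((-10 - 7) + 3)*(9 + ((-10 - 7) + 3))))/(56425*(-551 + ((-10 - 7) + 3)*(9 + ((-10 - 7) + 3)))) = 2578502 + (-1019411 + 1850*((-17 + 3)*(9 + (-17 + 3))))/(56425*(-551 + (-17 + 3)*(9 + (-17 + 3)))) = 2578502 + (-1019411 + 1850*(-14*(9 - 14)))/(56425*(-551 - 14*(9 - 14))) = 2578502 + (-1019411 + 1850*(-14*(-5)))/(56425*(-551 - 14*(-5))) = 2578502 + (-1019411 + 1850*70)/(56425*(-551 + 70)) = 2578502 + (1/56425)*(-1019411 + 129500)/(-481) = 2578502 + (1/56425)*(-1/481)*(-889911) = 2578502 + 889911/27140425 = 69981641033261/27140425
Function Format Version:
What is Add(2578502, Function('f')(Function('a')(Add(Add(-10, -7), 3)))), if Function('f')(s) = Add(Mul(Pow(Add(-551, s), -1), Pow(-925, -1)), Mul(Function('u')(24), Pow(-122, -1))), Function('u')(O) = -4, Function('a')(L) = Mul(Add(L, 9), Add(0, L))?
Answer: Rational(69981641033261, 27140425) ≈ 2.5785e+6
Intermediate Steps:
Function('a')(L) = Mul(L, Add(9, L)) (Function('a')(L) = Mul(Add(9, L), L) = Mul(L, Add(9, L)))
Function('f')(s) = Add(Rational(2, 61), Mul(Rational(-1, 925), Pow(Add(-551, s), -1))) (Function('f')(s) = Add(Mul(Pow(Add(-551, s), -1), Pow(-925, -1)), Mul(-4, Pow(-122, -1))) = Add(Mul(Pow(Add(-551, s), -1), Rational(-1, 925)), Mul(-4, Rational(-1, 122))) = Add(Mul(Rational(-1, 925), Pow(Add(-551, s), -1)), Rational(2, 61)) = Add(Rational(2, 61), Mul(Rational(-1, 925), Pow(Add(-551, s), -1))))
Add(2578502, Function('f')(Function('a')(Add(Add(-10, -7), 3)))) = Add(2578502, Mul(Rational(1, 56425), Pow(Add(-551, Mul(Add(Add(-10, -7), 3), Add(9, Add(Add(-10, -7), 3)))), -1), Add(-1019411, Mul(1850, Mul(Add(Add(-10, -7), 3), Add(9, Add(Add(-10, -7), 3))))))) = Add(2578502, Mul(Rational(1, 56425), Pow(Add(-551, Mul(Add(-17, 3), Add(9, Add(-17, 3)))), -1), Add(-1019411, Mul(1850, Mul(Add(-17, 3), Add(9, Add(-17, 3))))))) = Add(2578502, Mul(Rational(1, 56425), Pow(Add(-551, Mul(-14, Add(9, -14))), -1), Add(-1019411, Mul(1850, Mul(-14, Add(9, -14)))))) = Add(2578502, Mul(Rational(1, 56425), Pow(Add(-551, Mul(-14, -5)), -1), Add(-1019411, Mul(1850, Mul(-14, -5))))) = Add(2578502, Mul(Rational(1, 56425), Pow(Add(-551, 70), -1), Add(-1019411, Mul(1850, 70)))) = Add(2578502, Mul(Rational(1, 56425), Pow(-481, -1), Add(-1019411, 129500))) = Add(2578502, Mul(Rational(1, 56425), Rational(-1, 481), -889911)) = Add(2578502, Rational(889911, 27140425)) = Rational(69981641033261, 27140425)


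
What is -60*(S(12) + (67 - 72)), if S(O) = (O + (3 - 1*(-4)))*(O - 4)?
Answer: -8820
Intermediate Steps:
S(O) = (-4 + O)*(7 + O) (S(O) = (O + (3 + 4))*(-4 + O) = (O + 7)*(-4 + O) = (7 + O)*(-4 + O) = (-4 + O)*(7 + O))
-60*(S(12) + (67 - 72)) = -60*((-28 + 12² + 3*12) + (67 - 72)) = -60*((-28 + 144 + 36) - 5) = -60*(152 - 5) = -60*147 = -8820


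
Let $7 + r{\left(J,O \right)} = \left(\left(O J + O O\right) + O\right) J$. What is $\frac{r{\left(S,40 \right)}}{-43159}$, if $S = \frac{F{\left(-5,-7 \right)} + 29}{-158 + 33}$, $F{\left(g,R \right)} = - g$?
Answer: $\frac{1406627}{134871875} \approx 0.010429$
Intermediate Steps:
$S = - \frac{34}{125}$ ($S = \frac{\left(-1\right) \left(-5\right) + 29}{-158 + 33} = \frac{5 + 29}{-125} = 34 \left(- \frac{1}{125}\right) = - \frac{34}{125} \approx -0.272$)
$r{\left(J,O \right)} = -7 + J \left(O + O^{2} + J O\right)$ ($r{\left(J,O \right)} = -7 + \left(\left(O J + O O\right) + O\right) J = -7 + \left(\left(J O + O^{2}\right) + O\right) J = -7 + \left(\left(O^{2} + J O\right) + O\right) J = -7 + \left(O + O^{2} + J O\right) J = -7 + J \left(O + O^{2} + J O\right)$)
$\frac{r{\left(S,40 \right)}}{-43159} = \frac{-7 - \frac{272}{25} - \frac{34 \cdot 40^{2}}{125} + 40 \left(- \frac{34}{125}\right)^{2}}{-43159} = \left(-7 - \frac{272}{25} - \frac{2176}{5} + 40 \cdot \frac{1156}{15625}\right) \left(- \frac{1}{43159}\right) = \left(-7 - \frac{272}{25} - \frac{2176}{5} + \frac{9248}{3125}\right) \left(- \frac{1}{43159}\right) = \left(- \frac{1406627}{3125}\right) \left(- \frac{1}{43159}\right) = \frac{1406627}{134871875}$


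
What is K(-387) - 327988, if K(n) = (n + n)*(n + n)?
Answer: 271088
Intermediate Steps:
K(n) = 4*n² (K(n) = (2*n)*(2*n) = 4*n²)
K(-387) - 327988 = 4*(-387)² - 327988 = 4*149769 - 327988 = 599076 - 327988 = 271088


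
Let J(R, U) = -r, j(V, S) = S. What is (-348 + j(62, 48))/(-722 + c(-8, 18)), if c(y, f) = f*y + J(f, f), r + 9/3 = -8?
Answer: 20/57 ≈ 0.35088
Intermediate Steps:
r = -11 (r = -3 - 8 = -11)
J(R, U) = 11 (J(R, U) = -1*(-11) = 11)
c(y, f) = 11 + f*y (c(y, f) = f*y + 11 = 11 + f*y)
(-348 + j(62, 48))/(-722 + c(-8, 18)) = (-348 + 48)/(-722 + (11 + 18*(-8))) = -300/(-722 + (11 - 144)) = -300/(-722 - 133) = -300/(-855) = -300*(-1/855) = 20/57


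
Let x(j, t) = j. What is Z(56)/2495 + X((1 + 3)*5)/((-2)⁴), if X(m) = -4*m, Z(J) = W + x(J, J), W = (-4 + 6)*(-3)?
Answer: -2485/499 ≈ -4.9800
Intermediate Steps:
W = -6 (W = 2*(-3) = -6)
Z(J) = -6 + J
Z(56)/2495 + X((1 + 3)*5)/((-2)⁴) = (-6 + 56)/2495 + (-4*(1 + 3)*5)/((-2)⁴) = 50*(1/2495) - 16*5/16 = 10/499 - 4*20*(1/16) = 10/499 - 80*1/16 = 10/499 - 5 = -2485/499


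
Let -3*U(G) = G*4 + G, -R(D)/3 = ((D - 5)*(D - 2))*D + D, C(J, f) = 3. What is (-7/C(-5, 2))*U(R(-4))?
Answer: 7700/3 ≈ 2566.7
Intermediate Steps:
R(D) = -3*D - 3*D*(-5 + D)*(-2 + D) (R(D) = -3*(((D - 5)*(D - 2))*D + D) = -3*(((-5 + D)*(-2 + D))*D + D) = -3*(D*(-5 + D)*(-2 + D) + D) = -3*(D + D*(-5 + D)*(-2 + D)) = -3*D - 3*D*(-5 + D)*(-2 + D))
U(G) = -5*G/3 (U(G) = -(G*4 + G)/3 = -(4*G + G)/3 = -5*G/3)
(-7/C(-5, 2))*U(R(-4)) = (-7/3)*(-5*(-4)*(-11 - 1*(-4)² + 7*(-4))) = (-7*⅓)*(-5*(-4)*(-11 - 1*16 - 28)) = -(-35)*3*(-4)*(-11 - 16 - 28)/9 = -(-35)*3*(-4)*(-55)/9 = -(-35)*660/9 = -7/3*(-1100) = 7700/3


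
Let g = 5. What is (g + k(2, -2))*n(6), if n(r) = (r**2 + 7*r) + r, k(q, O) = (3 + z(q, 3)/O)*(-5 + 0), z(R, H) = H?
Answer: -210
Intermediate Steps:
k(q, O) = -15 - 15/O (k(q, O) = (3 + 3/O)*(-5 + 0) = (3 + 3/O)*(-5) = -15 - 15/O)
n(r) = r**2 + 8*r
(g + k(2, -2))*n(6) = (5 + (-15 - 15/(-2)))*(6*(8 + 6)) = (5 + (-15 - 15*(-1/2)))*(6*14) = (5 + (-15 + 15/2))*84 = (5 - 15/2)*84 = -5/2*84 = -210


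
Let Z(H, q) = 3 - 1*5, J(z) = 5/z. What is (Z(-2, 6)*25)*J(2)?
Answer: -125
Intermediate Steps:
Z(H, q) = -2 (Z(H, q) = 3 - 5 = -2)
(Z(-2, 6)*25)*J(2) = (-2*25)*(5/2) = -250/2 = -50*5/2 = -125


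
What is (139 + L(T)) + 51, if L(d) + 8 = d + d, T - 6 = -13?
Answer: 168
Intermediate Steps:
T = -7 (T = 6 - 13 = -7)
L(d) = -8 + 2*d (L(d) = -8 + (d + d) = -8 + 2*d)
(139 + L(T)) + 51 = (139 + (-8 + 2*(-7))) + 51 = (139 + (-8 - 14)) + 51 = (139 - 22) + 51 = 117 + 51 = 168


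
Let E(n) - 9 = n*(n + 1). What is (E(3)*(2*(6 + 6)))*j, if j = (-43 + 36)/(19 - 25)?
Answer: 588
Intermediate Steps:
E(n) = 9 + n*(1 + n) (E(n) = 9 + n*(n + 1) = 9 + n*(1 + n))
j = 7/6 (j = -7/(-6) = -7*(-⅙) = 7/6 ≈ 1.1667)
(E(3)*(2*(6 + 6)))*j = ((9 + 3 + 3²)*(2*(6 + 6)))*(7/6) = ((9 + 3 + 9)*(2*12))*(7/6) = (21*24)*(7/6) = 504*(7/6) = 588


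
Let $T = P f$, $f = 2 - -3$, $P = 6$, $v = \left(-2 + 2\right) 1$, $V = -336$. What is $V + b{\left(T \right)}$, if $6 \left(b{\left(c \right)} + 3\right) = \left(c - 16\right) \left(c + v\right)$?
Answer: $-269$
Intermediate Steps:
$v = 0$ ($v = 0 \cdot 1 = 0$)
$f = 5$ ($f = 2 + 3 = 5$)
$T = 30$ ($T = 6 \cdot 5 = 30$)
$b{\left(c \right)} = -3 + \frac{c \left(-16 + c\right)}{6}$ ($b{\left(c \right)} = -3 + \frac{\left(c - 16\right) \left(c + 0\right)}{6} = -3 + \frac{\left(-16 + c\right) c}{6} = -3 + \frac{c \left(-16 + c\right)}{6}$)
$V + b{\left(T \right)} = -336 - \left(83 - 150\right) = -336 - -67 = -336 + 67 = -269$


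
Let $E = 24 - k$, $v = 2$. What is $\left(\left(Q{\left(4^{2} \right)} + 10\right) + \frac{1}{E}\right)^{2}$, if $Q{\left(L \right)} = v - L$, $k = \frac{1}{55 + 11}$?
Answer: $\frac{39262756}{2505889} \approx 15.668$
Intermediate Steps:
$k = \frac{1}{66} \approx 0.015152$
$Q{\left(L \right)} = 2 - L$
$E = \frac{1583}{66}$ ($E = 24 - \frac{1}{66} = \frac{1583}{66} \approx 23.985$)
$\left(\left(Q{\left(4^{2} \right)} + 10\right) + \frac{1}{E}\right)^{2} = \left(\left(\left(2 - 4^{2}\right) + 10\right) + \frac{1}{\frac{1583}{66}}\right)^{2} = \left(\left(\left(2 - 16\right) + 10\right) + \frac{66}{1583}\right)^{2} = \left(\left(-14 + 10\right) + \frac{66}{1583}\right)^{2} = \left(-4 + \frac{66}{1583}\right)^{2} = \left(- \frac{6266}{1583}\right)^{2} = \frac{39262756}{2505889}$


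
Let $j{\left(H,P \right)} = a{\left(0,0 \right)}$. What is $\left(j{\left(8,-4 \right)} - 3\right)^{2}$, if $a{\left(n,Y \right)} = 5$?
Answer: $4$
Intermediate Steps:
$j{\left(H,P \right)} = 5$
$\left(j{\left(8,-4 \right)} - 3\right)^{2} = \left(5 - 3\right)^{2} = 2^{2} = 4$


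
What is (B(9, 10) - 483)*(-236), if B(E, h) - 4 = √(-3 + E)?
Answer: 113044 - 236*√6 ≈ 1.1247e+5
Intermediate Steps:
B(E, h) = 4 + √(-3 + E)
(B(9, 10) - 483)*(-236) = ((4 + √(-3 + 9)) - 483)*(-236) = ((4 + √6) - 483)*(-236) = (-479 + √6)*(-236) = 113044 - 236*√6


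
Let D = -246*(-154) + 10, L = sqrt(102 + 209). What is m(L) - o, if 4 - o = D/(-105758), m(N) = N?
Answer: -230463/52879 + sqrt(311) ≈ 13.277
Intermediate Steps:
L = sqrt(311) ≈ 17.635
D = 37894 (D = 37884 + 10 = 37894)
o = 230463/52879 (o = 4 - 37894/(-105758) = 4 - 37894*(-1)/105758 = 4 - 1*(-18947/52879) = 4 + 18947/52879 = 230463/52879 ≈ 4.3583)
m(L) - o = sqrt(311) - 1*230463/52879 = sqrt(311) - 230463/52879 = -230463/52879 + sqrt(311)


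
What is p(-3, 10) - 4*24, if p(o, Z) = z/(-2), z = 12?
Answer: -102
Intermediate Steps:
p(o, Z) = -6 (p(o, Z) = 12/(-2) = 12*(-½) = -6)
p(-3, 10) - 4*24 = -6 - 4*24 = -6 - 96 = -102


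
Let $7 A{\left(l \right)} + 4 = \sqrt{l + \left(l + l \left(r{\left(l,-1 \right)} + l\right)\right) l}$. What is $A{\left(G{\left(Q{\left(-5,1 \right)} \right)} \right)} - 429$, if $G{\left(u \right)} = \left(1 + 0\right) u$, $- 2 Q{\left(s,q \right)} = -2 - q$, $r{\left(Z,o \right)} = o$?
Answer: $- \frac{3007}{7} + \frac{\sqrt{78}}{28} \approx -429.26$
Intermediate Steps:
$Q{\left(s,q \right)} = 1 + \frac{q}{2}$ ($Q{\left(s,q \right)} = - \frac{-2 - q}{2} = 1 + \frac{q}{2}$)
$G{\left(u \right)} = u$ ($G{\left(u \right)} = 1 u = u$)
$A{\left(l \right)} = - \frac{4}{7} + \frac{\sqrt{l + l \left(l + l \left(-1 + l\right)\right)}}{7}$ ($A{\left(l \right)} = - \frac{4}{7} + \frac{\sqrt{l + \left(l + l \left(-1 + l\right)\right) l}}{7} = - \frac{4}{7} + \frac{\sqrt{l + l \left(l + l \left(-1 + l\right)\right)}}{7}$)
$A{\left(G{\left(Q{\left(-5,1 \right)} \right)} \right)} - 429 = \left(- \frac{4}{7} + \frac{\sqrt{\left(1 + \frac{1}{2} \cdot 1\right) \left(1 + \left(1 + \frac{1}{2} \cdot 1\right)^{2}\right)}}{7}\right) - 429 = \left(- \frac{4}{7} + \frac{\sqrt{\left(1 + \frac{1}{2}\right) \left(1 + \left(1 + \frac{1}{2}\right)^{2}\right)}}{7}\right) - 429 = \left(- \frac{4}{7} + \frac{\sqrt{\frac{3 \left(1 + \left(\frac{3}{2}\right)^{2}\right)}{2}}}{7}\right) - 429 = \left(- \frac{4}{7} + \frac{\sqrt{\frac{3 \left(1 + \frac{9}{4}\right)}{2}}}{7}\right) - 429 = \left(- \frac{4}{7} + \frac{\sqrt{\frac{3}{2} \cdot \frac{13}{4}}}{7}\right) - 429 = \left(- \frac{4}{7} + \frac{\sqrt{\frac{39}{8}}}{7}\right) - 429 = \left(- \frac{4}{7} + \frac{\frac{1}{4} \sqrt{78}}{7}\right) - 429 = \left(- \frac{4}{7} + \frac{\sqrt{78}}{28}\right) - 429 = - \frac{3007}{7} + \frac{\sqrt{78}}{28}$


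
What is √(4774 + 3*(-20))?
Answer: √4714 ≈ 68.659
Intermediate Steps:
√(4774 + 3*(-20)) = √(4774 - 60) = √4714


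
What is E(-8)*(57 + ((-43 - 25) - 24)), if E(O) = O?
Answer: 280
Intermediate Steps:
E(-8)*(57 + ((-43 - 25) - 24)) = -8*(57 + ((-43 - 25) - 24)) = -8*(57 + (-68 - 24)) = -8*(57 - 92) = -8*(-35) = 280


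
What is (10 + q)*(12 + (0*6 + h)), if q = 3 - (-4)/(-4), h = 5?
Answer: 204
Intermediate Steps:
q = 2 (q = 3 - (-4)*(-1)/4 = 3 - 1*1 = 3 - 1 = 2)
(10 + q)*(12 + (0*6 + h)) = (10 + 2)*(12 + (0*6 + 5)) = 12*(12 + (0 + 5)) = 12*(12 + 5) = 12*17 = 204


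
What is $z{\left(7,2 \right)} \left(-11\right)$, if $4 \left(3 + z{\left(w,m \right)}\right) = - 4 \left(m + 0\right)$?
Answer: $55$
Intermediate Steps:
$z{\left(w,m \right)} = -3 - m$ ($z{\left(w,m \right)} = -3 + \frac{\left(-4\right) \left(m + 0\right)}{4} = -3 + \frac{\left(-4\right) m}{4} = -3 - m$)
$z{\left(7,2 \right)} \left(-11\right) = \left(-3 - 2\right) \left(-11\right) = \left(-5\right) \left(-11\right) = 55$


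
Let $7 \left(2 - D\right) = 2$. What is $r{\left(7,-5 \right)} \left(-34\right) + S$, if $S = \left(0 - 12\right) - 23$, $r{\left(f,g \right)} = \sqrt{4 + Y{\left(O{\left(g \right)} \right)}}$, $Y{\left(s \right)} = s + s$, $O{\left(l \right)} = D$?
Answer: $-35 - \frac{68 \sqrt{91}}{7} \approx -127.67$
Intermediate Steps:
$D = \frac{12}{7}$ ($D = 2 - \frac{2}{7} = \frac{12}{7} \approx 1.7143$)
$O{\left(l \right)} = \frac{12}{7}$
$Y{\left(s \right)} = 2 s$
$r{\left(f,g \right)} = \frac{2 \sqrt{91}}{7}$ ($r{\left(f,g \right)} = \sqrt{4 + 2 \cdot \frac{12}{7}} = \sqrt{4 + \frac{24}{7}} = \sqrt{\frac{52}{7}} = \frac{2 \sqrt{91}}{7}$)
$S = -35$ ($S = \left(0 - 12\right) - 23 = -12 - 23 = -35$)
$r{\left(7,-5 \right)} \left(-34\right) + S = \frac{2 \sqrt{91}}{7} \left(-34\right) - 35 = - \frac{68 \sqrt{91}}{7} - 35 = -35 - \frac{68 \sqrt{91}}{7}$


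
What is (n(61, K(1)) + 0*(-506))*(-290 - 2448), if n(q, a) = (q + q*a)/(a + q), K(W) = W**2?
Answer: -167018/31 ≈ -5387.7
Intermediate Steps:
n(q, a) = (q + a*q)/(a + q)
(n(61, K(1)) + 0*(-506))*(-290 - 2448) = (61*(1 + 1**2)/(1**2 + 61) + 0*(-506))*(-290 - 2448) = (61*(1 + 1)/(1 + 61) + 0)*(-2738) = (61*2/62 + 0)*(-2738) = (61*(1/62)*2 + 0)*(-2738) = (61/31 + 0)*(-2738) = (61/31)*(-2738) = -167018/31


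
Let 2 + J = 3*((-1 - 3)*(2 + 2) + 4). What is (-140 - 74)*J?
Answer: 8132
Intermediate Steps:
J = -38 (J = -2 + 3*((-1 - 3)*(2 + 2) + 4) = -2 + 3*(-4*4 + 4) = -2 + 3*(-16 + 4) = -2 + 3*(-12) = -2 - 36 = -38)
(-140 - 74)*J = (-140 - 74)*(-38) = -214*(-38) = 8132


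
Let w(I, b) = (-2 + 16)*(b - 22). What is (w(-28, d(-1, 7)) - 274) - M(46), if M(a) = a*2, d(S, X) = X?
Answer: -576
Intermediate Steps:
M(a) = 2*a
w(I, b) = -308 + 14*b (w(I, b) = 14*(-22 + b) = -308 + 14*b)
(w(-28, d(-1, 7)) - 274) - M(46) = ((-308 + 14*7) - 274) - 2*46 = ((-308 + 98) - 274) - 1*92 = (-210 - 274) - 92 = -484 - 92 = -576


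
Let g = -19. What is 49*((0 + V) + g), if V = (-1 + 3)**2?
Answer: -735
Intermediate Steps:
V = 4 (V = 2**2 = 4)
49*((0 + V) + g) = 49*((0 + 4) - 19) = 49*(4 - 19) = 49*(-15) = -735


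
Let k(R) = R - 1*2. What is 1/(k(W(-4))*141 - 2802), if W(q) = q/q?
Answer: -1/2943 ≈ -0.00033979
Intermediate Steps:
W(q) = 1
k(R) = -2 + R (k(R) = R - 2 = -2 + R)
1/(k(W(-4))*141 - 2802) = 1/((-2 + 1)*141 - 2802) = 1/(-1*141 - 2802) = 1/(-141 - 2802) = 1/(-2943) = -1/2943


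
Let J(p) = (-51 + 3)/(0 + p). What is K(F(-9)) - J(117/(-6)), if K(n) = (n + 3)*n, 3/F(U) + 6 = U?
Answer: -982/325 ≈ -3.0215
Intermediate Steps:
J(p) = -48/p
F(U) = 3/(-6 + U)
K(n) = n*(3 + n) (K(n) = (3 + n)*n = n*(3 + n))
K(F(-9)) - J(117/(-6)) = (3/(-6 - 9))*(3 + 3/(-6 - 9)) - (-48)/(117/(-6)) = (3/(-15))*(3 + 3/(-15)) - (-48)/(117*(-⅙)) = (3*(-1/15))*(3 + 3*(-1/15)) - (-48)/(-39/2) = -(3 - ⅕)/5 - (-48)*(-2)/39 = -⅕*14/5 - 1*32/13 = -14/25 - 32/13 = -982/325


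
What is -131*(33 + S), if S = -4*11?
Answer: 1441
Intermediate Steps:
S = -44
-131*(33 + S) = -131*(33 - 44) = -131*(-11) = 1441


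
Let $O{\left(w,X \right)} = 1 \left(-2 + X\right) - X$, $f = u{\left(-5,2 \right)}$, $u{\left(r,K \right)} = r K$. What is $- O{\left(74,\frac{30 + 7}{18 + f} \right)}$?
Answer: $2$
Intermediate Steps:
$u{\left(r,K \right)} = K r$
$f = -10$ ($f = 2 \left(-5\right) = -10$)
$O{\left(w,X \right)} = -2$ ($O{\left(w,X \right)} = \left(-2 + X\right) - X = -2$)
$- O{\left(74,\frac{30 + 7}{18 + f} \right)} = \left(-1\right) \left(-2\right) = 2$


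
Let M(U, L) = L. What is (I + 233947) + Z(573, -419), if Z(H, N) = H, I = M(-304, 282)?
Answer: 234802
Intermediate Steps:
I = 282
(I + 233947) + Z(573, -419) = (282 + 233947) + 573 = 234229 + 573 = 234802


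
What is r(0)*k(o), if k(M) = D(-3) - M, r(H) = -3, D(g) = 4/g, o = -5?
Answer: -11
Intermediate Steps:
k(M) = -4/3 - M (k(M) = 4/(-3) - M = 4*(-⅓) - M = -4/3 - M)
r(0)*k(o) = -3*(-4/3 - 1*(-5)) = -3*(-4/3 + 5) = -3*11/3 = -11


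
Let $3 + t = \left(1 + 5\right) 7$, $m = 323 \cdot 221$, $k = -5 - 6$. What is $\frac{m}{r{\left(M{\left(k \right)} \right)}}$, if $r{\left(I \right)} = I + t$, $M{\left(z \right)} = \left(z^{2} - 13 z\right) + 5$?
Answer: $\frac{71383}{308} \approx 231.76$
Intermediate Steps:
$k = -11$ ($k = -5 - 6 = -11$)
$M{\left(z \right)} = 5 + z^{2} - 13 z$
$m = 71383$
$t = 39$ ($t = -3 + \left(1 + 5\right) 7 = -3 + 6 \cdot 7 = -3 + 42 = 39$)
$r{\left(I \right)} = 39 + I$ ($r{\left(I \right)} = I + 39 = 39 + I$)
$\frac{m}{r{\left(M{\left(k \right)} \right)}} = \frac{71383}{39 + \left(5 + \left(-11\right)^{2} - -143\right)} = \frac{71383}{39 + \left(5 + 121 + 143\right)} = \frac{71383}{39 + 269} = \frac{71383}{308}$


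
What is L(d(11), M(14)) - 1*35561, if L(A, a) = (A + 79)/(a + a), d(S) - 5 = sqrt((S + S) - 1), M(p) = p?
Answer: -35558 + sqrt(21)/28 ≈ -35558.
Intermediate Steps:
d(S) = 5 + sqrt(-1 + 2*S) (d(S) = 5 + sqrt((S + S) - 1) = 5 + sqrt(2*S - 1) = 5 + sqrt(-1 + 2*S))
L(A, a) = (79 + A)/(2*a) (L(A, a) = (79 + A)/((2*a)) = (79 + A)*(1/(2*a)) = (79 + A)/(2*a))
L(d(11), M(14)) - 1*35561 = (1/2)*(79 + (5 + sqrt(-1 + 2*11)))/14 - 1*35561 = (1/2)*(1/14)*(79 + (5 + sqrt(-1 + 22))) - 35561 = (1/2)*(1/14)*(79 + (5 + sqrt(21))) - 35561 = (1/2)*(1/14)*(84 + sqrt(21)) - 35561 = (3 + sqrt(21)/28) - 35561 = -35558 + sqrt(21)/28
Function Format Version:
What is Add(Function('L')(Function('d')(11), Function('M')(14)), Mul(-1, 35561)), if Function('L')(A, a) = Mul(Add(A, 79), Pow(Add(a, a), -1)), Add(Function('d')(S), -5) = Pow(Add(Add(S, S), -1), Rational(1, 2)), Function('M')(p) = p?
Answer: Add(-35558, Mul(Rational(1, 28), Pow(21, Rational(1, 2)))) ≈ -35558.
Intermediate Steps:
Function('d')(S) = Add(5, Pow(Add(-1, Mul(2, S)), Rational(1, 2))) (Function('d')(S) = Add(5, Pow(Add(Add(S, S), -1), Rational(1, 2))) = Add(5, Pow(Add(Mul(2, S), -1), Rational(1, 2))) = Add(5, Pow(Add(-1, Mul(2, S)), Rational(1, 2))))
Function('L')(A, a) = Mul(Rational(1, 2), Pow(a, -1), Add(79, A)) (Function('L')(A, a) = Mul(Add(79, A), Pow(Mul(2, a), -1)) = Mul(Add(79, A), Mul(Rational(1, 2), Pow(a, -1))) = Mul(Rational(1, 2), Pow(a, -1), Add(79, A)))
Add(Function('L')(Function('d')(11), Function('M')(14)), Mul(-1, 35561)) = Add(Mul(Rational(1, 2), Pow(14, -1), Add(79, Add(5, Pow(Add(-1, Mul(2, 11)), Rational(1, 2))))), Mul(-1, 35561)) = Add(Mul(Rational(1, 2), Rational(1, 14), Add(79, Add(5, Pow(Add(-1, 22), Rational(1, 2))))), -35561) = Add(Mul(Rational(1, 2), Rational(1, 14), Add(79, Add(5, Pow(21, Rational(1, 2))))), -35561) = Add(Mul(Rational(1, 2), Rational(1, 14), Add(84, Pow(21, Rational(1, 2)))), -35561) = Add(Add(3, Mul(Rational(1, 28), Pow(21, Rational(1, 2)))), -35561) = Add(-35558, Mul(Rational(1, 28), Pow(21, Rational(1, 2))))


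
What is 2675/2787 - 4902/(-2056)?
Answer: 9580837/2865036 ≈ 3.3441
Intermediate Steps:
2675/2787 - 4902/(-2056) = 2675*(1/2787) - 4902*(-1/2056) = 2675/2787 + 2451/1028 = 9580837/2865036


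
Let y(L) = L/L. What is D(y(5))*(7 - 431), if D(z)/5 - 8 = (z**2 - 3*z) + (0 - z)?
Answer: -10600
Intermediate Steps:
y(L) = 1
D(z) = 40 - 20*z + 5*z**2 (D(z) = 40 + 5*((z**2 - 3*z) + (0 - z)) = 40 + 5*((z**2 - 3*z) - z) = 40 + 5*(z**2 - 4*z) = 40 + (-20*z + 5*z**2) = 40 - 20*z + 5*z**2)
D(y(5))*(7 - 431) = (40 - 20*1 + 5*1**2)*(7 - 431) = (40 - 20 + 5*1)*(-424) = (40 - 20 + 5)*(-424) = 25*(-424) = -10600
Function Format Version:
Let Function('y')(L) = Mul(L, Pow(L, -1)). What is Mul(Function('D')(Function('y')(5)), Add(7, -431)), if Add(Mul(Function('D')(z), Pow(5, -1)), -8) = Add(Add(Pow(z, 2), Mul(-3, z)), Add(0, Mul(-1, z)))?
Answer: -10600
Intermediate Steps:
Function('y')(L) = 1
Function('D')(z) = Add(40, Mul(-20, z), Mul(5, Pow(z, 2))) (Function('D')(z) = Add(40, Mul(5, Add(Add(Pow(z, 2), Mul(-3, z)), Add(0, Mul(-1, z))))) = Add(40, Mul(5, Add(Add(Pow(z, 2), Mul(-3, z)), Mul(-1, z)))) = Add(40, Mul(5, Add(Pow(z, 2), Mul(-4, z)))) = Add(40, Add(Mul(-20, z), Mul(5, Pow(z, 2)))) = Add(40, Mul(-20, z), Mul(5, Pow(z, 2))))
Mul(Function('D')(Function('y')(5)), Add(7, -431)) = Mul(Add(40, Mul(-20, 1), Mul(5, Pow(1, 2))), Add(7, -431)) = Mul(Add(40, -20, Mul(5, 1)), -424) = Mul(Add(40, -20, 5), -424) = Mul(25, -424) = -10600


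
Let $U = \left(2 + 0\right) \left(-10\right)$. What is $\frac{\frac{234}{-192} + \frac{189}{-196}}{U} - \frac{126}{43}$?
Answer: $- \frac{543453}{192640} \approx -2.8211$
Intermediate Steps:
$U = -20$ ($U = 2 \left(-10\right) = -20$)
$\frac{\frac{234}{-192} + \frac{189}{-196}}{U} - \frac{126}{43} = \frac{\frac{234}{-192} + \frac{189}{-196}}{-20} - \frac{126}{43} = \left(234 \left(- \frac{1}{192}\right) + 189 \left(- \frac{1}{196}\right)\right) \left(- \frac{1}{20}\right) - \frac{126}{43} = \left(- \frac{39}{32} - \frac{27}{28}\right) \left(- \frac{1}{20}\right) - \frac{126}{43} = \left(- \frac{489}{224}\right) \left(- \frac{1}{20}\right) - \frac{126}{43} = \frac{489}{4480} - \frac{126}{43} = - \frac{543453}{192640}$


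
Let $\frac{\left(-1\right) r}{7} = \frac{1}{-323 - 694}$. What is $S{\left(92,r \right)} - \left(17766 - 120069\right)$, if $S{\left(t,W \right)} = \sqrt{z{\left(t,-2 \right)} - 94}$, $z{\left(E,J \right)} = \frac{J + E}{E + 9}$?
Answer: $102303 + \frac{2 i \sqrt{237451}}{101} \approx 1.023 \cdot 10^{5} + 9.6493 i$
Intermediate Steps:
$r = \frac{7}{1017}$ ($r = - \frac{7}{-323 - 694} = - \frac{7}{-1017} = \left(-7\right) \left(- \frac{1}{1017}\right) = \frac{7}{1017} \approx 0.006883$)
$z{\left(E,J \right)} = \frac{E + J}{9 + E}$
$S{\left(t,W \right)} = \sqrt{-94 + \frac{-2 + t}{9 + t}}$ ($S{\left(t,W \right)} = \sqrt{\frac{t - 2}{9 + t} - 94} = \sqrt{\frac{-2 + t}{9 + t} - 94} = \sqrt{-94 + \frac{-2 + t}{9 + t}}$)
$S{\left(92,r \right)} - \left(17766 - 120069\right) = \sqrt{\frac{-848 - 8556}{9 + 92}} - \left(17766 - 120069\right) = \sqrt{\frac{-848 - 8556}{101}} - -102303 = \sqrt{\frac{1}{101} \left(-9404\right)} + 102303 = \sqrt{- \frac{9404}{101}} + 102303 = \frac{2 i \sqrt{237451}}{101} + 102303 = 102303 + \frac{2 i \sqrt{237451}}{101}$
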